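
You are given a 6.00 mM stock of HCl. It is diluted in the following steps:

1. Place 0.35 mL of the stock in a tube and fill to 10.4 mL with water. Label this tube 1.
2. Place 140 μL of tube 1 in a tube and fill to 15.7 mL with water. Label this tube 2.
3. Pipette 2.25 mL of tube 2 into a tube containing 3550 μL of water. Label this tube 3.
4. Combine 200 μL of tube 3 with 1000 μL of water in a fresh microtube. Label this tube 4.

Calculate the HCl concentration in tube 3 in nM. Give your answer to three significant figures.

Step 1: 0.35 mL brought to 10.4 mL → factor 10.4/0.35 = 29.714
Step 2: 140 μL brought to 15.7 mL → factor 15700/140 = 112.14
Step 3: 2.25 mL + 3550 μL = 5.8 mL total → factor 5.8/2.25 = 2.5778
Dilution factor through tube 3 = 29.714 × 112.14 × 2.5778 = 8589.8
[tube 3] = 6.00 mM / 8589.8 = 0.0006985 mM = 699 nM

699 nM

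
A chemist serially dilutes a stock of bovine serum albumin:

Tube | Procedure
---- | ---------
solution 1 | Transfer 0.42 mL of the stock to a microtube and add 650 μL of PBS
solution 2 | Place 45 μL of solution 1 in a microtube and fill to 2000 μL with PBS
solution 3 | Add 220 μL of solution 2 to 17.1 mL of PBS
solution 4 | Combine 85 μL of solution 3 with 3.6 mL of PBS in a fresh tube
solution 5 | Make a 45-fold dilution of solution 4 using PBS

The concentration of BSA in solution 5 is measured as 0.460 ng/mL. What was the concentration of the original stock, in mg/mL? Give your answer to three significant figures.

8.00 mg/mL

Step 1: 0.42 mL + 650 μL = 1.07 mL total → factor 1.07/0.42 = 2.5476
Step 2: 45 μL brought to 2000 μL → factor 2000/45 = 44.444
Step 3: 220 μL + 17.1 mL = 17320 μL total → factor 17320/220 = 78.727
Step 4: 85 μL + 3.6 mL = 3685 μL total → factor 3685/85 = 43.353
Step 5: 45-fold → factor 45
Overall dilution factor = 2.5476 × 44.444 × 78.727 × 43.353 × 45 = 1.739 × 10^7
Stock = 0.460 ng/mL × 1.739 × 10^7 = 8.000 × 10^6 ng/mL = 8.00 mg/mL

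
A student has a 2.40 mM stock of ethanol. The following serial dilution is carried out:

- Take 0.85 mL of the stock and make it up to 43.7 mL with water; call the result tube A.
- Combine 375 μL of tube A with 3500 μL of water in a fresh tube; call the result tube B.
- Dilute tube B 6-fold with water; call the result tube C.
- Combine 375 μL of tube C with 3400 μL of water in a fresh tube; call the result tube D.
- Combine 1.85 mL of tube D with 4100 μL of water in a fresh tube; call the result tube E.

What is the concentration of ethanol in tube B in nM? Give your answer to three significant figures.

Step 1: 0.85 mL brought to 43.7 mL → factor 43.7/0.85 = 51.412
Step 2: 375 μL + 3500 μL = 3875 μL total → factor 3875/375 = 10.333
Dilution factor through tube B = 51.412 × 10.333 = 531.25
[tube B] = 2.40 mM / 531.25 = 0.004518 mM = 4.52 × 10^3 nM

4.52 × 10^3 nM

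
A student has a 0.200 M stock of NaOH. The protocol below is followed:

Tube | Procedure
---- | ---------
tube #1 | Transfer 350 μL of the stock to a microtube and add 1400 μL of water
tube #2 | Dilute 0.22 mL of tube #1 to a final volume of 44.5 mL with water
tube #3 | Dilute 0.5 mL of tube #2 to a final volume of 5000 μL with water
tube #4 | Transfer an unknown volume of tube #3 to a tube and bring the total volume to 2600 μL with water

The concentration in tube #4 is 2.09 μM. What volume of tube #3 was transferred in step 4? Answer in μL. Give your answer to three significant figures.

275 μL

Step 1: 350 μL + 1400 μL = 1750 μL total → factor 1750/350 = 5
Step 2: 0.22 mL brought to 44.5 mL → factor 44.5/0.22 = 202.27
Step 3: 0.5 mL brought to 5000 μL → factor 5/0.5 = 10
Step 4: v brought to 2600 μL → factor = 2600 μL/v
Product of known-step factors = 10114
Overall factor = 0.200 M / (2.09 μM) = 95694
Step-4 factor = 95694 / 10114 = 9.4619
v = 2600 μL / 9.4619 = 275 μL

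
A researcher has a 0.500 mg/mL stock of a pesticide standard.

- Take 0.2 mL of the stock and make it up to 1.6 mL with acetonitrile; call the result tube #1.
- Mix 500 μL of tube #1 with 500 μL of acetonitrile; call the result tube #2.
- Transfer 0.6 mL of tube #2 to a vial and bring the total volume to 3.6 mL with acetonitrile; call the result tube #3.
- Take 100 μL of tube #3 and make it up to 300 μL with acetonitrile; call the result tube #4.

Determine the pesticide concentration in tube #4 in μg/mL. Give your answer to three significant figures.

1.74 μg/mL

Step 1: 0.2 mL brought to 1.6 mL → factor 1.6/0.2 = 8
Step 2: 500 μL + 500 μL = 1000 μL total → factor 1000/500 = 2
Step 3: 0.6 mL brought to 3.6 mL → factor 3.6/0.6 = 6
Step 4: 100 μL brought to 300 μL → factor 300/100 = 3
Overall dilution factor = 8 × 2 × 6 × 3 = 288
Final = 0.500 mg/mL / 288 = 0.001736 mg/mL = 1.74 μg/mL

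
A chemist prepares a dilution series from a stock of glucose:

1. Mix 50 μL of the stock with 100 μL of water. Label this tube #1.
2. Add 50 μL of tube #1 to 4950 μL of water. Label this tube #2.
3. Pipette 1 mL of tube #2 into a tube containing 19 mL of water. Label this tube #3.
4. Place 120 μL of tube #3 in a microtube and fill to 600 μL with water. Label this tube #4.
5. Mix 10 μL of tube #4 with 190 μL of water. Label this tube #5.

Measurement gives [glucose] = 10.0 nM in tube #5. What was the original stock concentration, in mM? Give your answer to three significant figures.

6.00 mM

Step 1: 50 μL + 100 μL = 150 μL total → factor 150/50 = 3
Step 2: 50 μL + 4950 μL = 5000 μL total → factor 5000/50 = 100
Step 3: 1 mL + 19 mL = 20 mL total → factor 20/1 = 20
Step 4: 120 μL brought to 600 μL → factor 600/120 = 5
Step 5: 10 μL + 190 μL = 200 μL total → factor 200/10 = 20
Overall dilution factor = 3 × 100 × 20 × 5 × 20 = 6 × 10^5
Stock = 10.0 nM × 6 × 10^5 = 6.000 × 10^6 nM = 6.00 mM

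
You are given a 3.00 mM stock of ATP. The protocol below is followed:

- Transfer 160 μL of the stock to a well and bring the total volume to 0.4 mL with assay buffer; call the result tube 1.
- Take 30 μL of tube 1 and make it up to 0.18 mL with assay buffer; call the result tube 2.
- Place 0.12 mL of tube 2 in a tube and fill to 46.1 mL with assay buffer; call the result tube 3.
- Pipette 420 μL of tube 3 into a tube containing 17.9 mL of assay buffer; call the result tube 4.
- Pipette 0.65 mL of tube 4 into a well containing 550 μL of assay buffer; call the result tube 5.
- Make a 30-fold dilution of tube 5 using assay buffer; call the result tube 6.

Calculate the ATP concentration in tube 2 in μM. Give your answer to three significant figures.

Step 1: 160 μL brought to 0.4 mL → factor 400/160 = 2.5
Step 2: 30 μL brought to 0.18 mL → factor 180/30 = 6
Dilution factor through tube 2 = 2.5 × 6 = 15
[tube 2] = 3.00 mM / 15 = 0.2000 mM = 200 μM

200 μM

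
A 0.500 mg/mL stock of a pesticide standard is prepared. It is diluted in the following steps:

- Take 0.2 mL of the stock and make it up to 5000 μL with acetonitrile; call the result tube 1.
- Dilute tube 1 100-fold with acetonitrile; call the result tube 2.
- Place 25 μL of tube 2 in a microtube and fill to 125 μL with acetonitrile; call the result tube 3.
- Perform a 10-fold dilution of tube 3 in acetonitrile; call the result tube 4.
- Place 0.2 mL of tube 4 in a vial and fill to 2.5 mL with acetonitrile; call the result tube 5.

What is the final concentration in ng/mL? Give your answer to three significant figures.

Step 1: 0.2 mL brought to 5000 μL → factor 5/0.2 = 25
Step 2: 100-fold → factor 100
Step 3: 25 μL brought to 125 μL → factor 125/25 = 5
Step 4: 10-fold → factor 10
Step 5: 0.2 mL brought to 2.5 mL → factor 2.5/0.2 = 12.5
Overall dilution factor = 25 × 100 × 5 × 10 × 12.5 = 1.5625 × 10^6
Final = 0.500 mg/mL / 1.5625 × 10^6 = 3.200 × 10^-7 mg/mL = 0.320 ng/mL

0.320 ng/mL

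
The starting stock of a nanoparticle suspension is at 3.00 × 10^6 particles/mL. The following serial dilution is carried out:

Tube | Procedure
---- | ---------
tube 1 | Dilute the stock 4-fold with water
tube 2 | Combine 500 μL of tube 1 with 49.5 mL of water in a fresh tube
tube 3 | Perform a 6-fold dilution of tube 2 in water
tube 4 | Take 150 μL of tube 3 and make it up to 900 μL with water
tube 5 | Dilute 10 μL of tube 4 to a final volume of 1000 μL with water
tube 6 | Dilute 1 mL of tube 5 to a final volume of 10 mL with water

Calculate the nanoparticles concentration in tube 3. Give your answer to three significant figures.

Step 1: 4-fold → factor 4
Step 2: 500 μL + 49.5 mL = 50000 μL total → factor 50000/500 = 100
Step 3: 6-fold → factor 6
Dilution factor through tube 3 = 4 × 100 × 6 = 2400
[tube 3] = 3.00 × 10^6 particles/mL / 2400 = 1.25 × 10^3 particles/mL

1.25 × 10^3 particles/mL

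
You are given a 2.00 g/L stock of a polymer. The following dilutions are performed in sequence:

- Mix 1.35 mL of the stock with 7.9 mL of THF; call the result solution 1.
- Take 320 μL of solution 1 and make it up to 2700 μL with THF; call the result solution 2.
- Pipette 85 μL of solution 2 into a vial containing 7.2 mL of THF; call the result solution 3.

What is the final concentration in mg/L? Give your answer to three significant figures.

0.404 mg/L

Step 1: 1.35 mL + 7.9 mL = 9.25 mL total → factor 9.25/1.35 = 6.8519
Step 2: 320 μL brought to 2700 μL → factor 2700/320 = 8.4375
Step 3: 85 μL + 7.2 mL = 7285 μL total → factor 7285/85 = 85.706
Overall dilution factor = 6.8519 × 8.4375 × 85.706 = 4954.9
Final = 2.00 g/L / 4954.9 = 0.0004036 g/L = 0.404 mg/L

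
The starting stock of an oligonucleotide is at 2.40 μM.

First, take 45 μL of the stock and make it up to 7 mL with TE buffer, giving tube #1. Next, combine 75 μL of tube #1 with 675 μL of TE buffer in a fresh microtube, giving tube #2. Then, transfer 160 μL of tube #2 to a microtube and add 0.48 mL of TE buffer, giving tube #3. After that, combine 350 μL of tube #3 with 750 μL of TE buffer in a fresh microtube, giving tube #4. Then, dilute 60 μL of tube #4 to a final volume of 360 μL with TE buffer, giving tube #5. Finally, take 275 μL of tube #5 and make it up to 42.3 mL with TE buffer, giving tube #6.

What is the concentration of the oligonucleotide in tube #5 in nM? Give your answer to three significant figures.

0.0205 nM

Step 1: 45 μL brought to 7 mL → factor 7000/45 = 155.56
Step 2: 75 μL + 675 μL = 750 μL total → factor 750/75 = 10
Step 3: 160 μL + 0.48 mL = 640 μL total → factor 640/160 = 4
Step 4: 350 μL + 750 μL = 1100 μL total → factor 1100/350 = 3.1429
Step 5: 60 μL brought to 360 μL → factor 360/60 = 6
Dilution factor through tube #5 = 155.56 × 10 × 4 × 3.1429 × 6 = 1.1733 × 10^5
[tube #5] = 2.40 μM / 1.1733 × 10^5 = 2.045 × 10^-5 μM = 0.0205 nM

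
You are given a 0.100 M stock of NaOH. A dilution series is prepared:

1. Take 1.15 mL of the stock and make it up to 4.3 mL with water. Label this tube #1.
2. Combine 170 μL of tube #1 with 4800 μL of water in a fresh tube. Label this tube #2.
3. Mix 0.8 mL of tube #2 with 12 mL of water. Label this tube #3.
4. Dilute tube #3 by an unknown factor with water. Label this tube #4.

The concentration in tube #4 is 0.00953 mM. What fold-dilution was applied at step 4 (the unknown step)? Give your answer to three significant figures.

Step 1: 1.15 mL brought to 4.3 mL → factor 4.3/1.15 = 3.7391
Step 2: 170 μL + 4800 μL = 4970 μL total → factor 4970/170 = 29.235
Step 3: 0.8 mL + 12 mL = 12.8 mL total → factor 12.8/0.8 = 16
Step 4: unknown factor x
Product of known-step factors = 1749
Overall factor = 0.100 M / (0.00953 mM) = 10493
x = 10493 / 1749 = 6.00

6.00-fold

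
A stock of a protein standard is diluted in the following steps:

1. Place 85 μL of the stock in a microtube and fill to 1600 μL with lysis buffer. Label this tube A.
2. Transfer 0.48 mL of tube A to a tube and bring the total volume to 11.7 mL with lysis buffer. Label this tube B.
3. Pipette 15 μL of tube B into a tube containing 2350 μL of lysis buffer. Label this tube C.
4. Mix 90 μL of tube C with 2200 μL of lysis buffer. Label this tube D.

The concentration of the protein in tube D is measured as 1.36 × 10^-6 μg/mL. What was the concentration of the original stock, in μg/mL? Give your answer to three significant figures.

Step 1: 85 μL brought to 1600 μL → factor 1600/85 = 18.824
Step 2: 0.48 mL brought to 11.7 mL → factor 11.7/0.48 = 24.375
Step 3: 15 μL + 2350 μL = 2365 μL total → factor 2365/15 = 157.67
Step 4: 90 μL + 2200 μL = 2290 μL total → factor 2290/90 = 25.444
Overall dilution factor = 18.824 × 24.375 × 157.67 × 25.444 = 1.8407 × 10^6
Stock = 1.36 × 10^-6 μg/mL × 1.8407 × 10^6 = 2.50 μg/mL

2.50 μg/mL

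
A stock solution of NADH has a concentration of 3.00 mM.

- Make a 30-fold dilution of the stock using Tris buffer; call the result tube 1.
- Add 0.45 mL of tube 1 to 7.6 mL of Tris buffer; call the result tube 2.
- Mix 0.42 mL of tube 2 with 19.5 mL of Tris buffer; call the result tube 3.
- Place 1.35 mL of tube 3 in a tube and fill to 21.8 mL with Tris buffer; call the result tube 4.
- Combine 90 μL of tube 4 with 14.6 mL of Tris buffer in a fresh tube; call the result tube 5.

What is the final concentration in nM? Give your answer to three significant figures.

Step 1: 30-fold → factor 30
Step 2: 0.45 mL + 7.6 mL = 8.05 mL total → factor 8.05/0.45 = 17.889
Step 3: 0.42 mL + 19.5 mL = 19.92 mL total → factor 19.92/0.42 = 47.429
Step 4: 1.35 mL brought to 21.8 mL → factor 21.8/1.35 = 16.148
Step 5: 90 μL + 14.6 mL = 14690 μL total → factor 14690/90 = 163.22
Overall dilution factor = 30 × 17.889 × 47.429 × 16.148 × 163.22 = 6.7088 × 10^7
Final = 3.00 mM / 6.7088 × 10^7 = 4.472 × 10^-8 mM = 0.0447 nM

0.0447 nM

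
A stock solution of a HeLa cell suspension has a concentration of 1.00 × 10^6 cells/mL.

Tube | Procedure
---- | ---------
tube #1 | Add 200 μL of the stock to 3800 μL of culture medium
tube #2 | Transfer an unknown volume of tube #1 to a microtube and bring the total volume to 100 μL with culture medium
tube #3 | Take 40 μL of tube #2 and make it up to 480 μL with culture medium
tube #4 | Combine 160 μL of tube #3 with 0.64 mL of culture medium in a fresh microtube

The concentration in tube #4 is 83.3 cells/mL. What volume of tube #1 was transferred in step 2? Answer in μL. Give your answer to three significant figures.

Step 1: 200 μL + 3800 μL = 4000 μL total → factor 4000/200 = 20
Step 2: v brought to 100 μL → factor = 100 μL/v
Step 3: 40 μL brought to 480 μL → factor 480/40 = 12
Step 4: 160 μL + 0.64 mL = 800 μL total → factor 800/160 = 5
Product of known-step factors = 1200
Overall factor = 1.00 × 10^6 cells/mL / (83.3 cells/mL) = 12005
Step-2 factor = 12005 / 1200 = 10.004
v = 100 μL / 10.004 = 10.0 μL

10.0 μL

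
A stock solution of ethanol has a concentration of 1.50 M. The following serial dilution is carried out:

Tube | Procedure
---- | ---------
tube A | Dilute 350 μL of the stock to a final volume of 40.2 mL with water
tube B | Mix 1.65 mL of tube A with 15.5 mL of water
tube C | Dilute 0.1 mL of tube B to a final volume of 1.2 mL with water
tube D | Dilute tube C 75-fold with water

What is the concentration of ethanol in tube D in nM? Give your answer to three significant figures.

Step 1: 350 μL brought to 40.2 mL → factor 40200/350 = 114.86
Step 2: 1.65 mL + 15.5 mL = 17.15 mL total → factor 17.15/1.65 = 10.394
Step 3: 0.1 mL brought to 1.2 mL → factor 1.2/0.1 = 12
Step 4: 75-fold → factor 75
Overall dilution factor = 114.86 × 10.394 × 12 × 75 = 1.0744 × 10^6
Final = 1.50 M / 1.0744 × 10^6 = 1.396 × 10^-6 M = 1.40 × 10^3 nM

1.40 × 10^3 nM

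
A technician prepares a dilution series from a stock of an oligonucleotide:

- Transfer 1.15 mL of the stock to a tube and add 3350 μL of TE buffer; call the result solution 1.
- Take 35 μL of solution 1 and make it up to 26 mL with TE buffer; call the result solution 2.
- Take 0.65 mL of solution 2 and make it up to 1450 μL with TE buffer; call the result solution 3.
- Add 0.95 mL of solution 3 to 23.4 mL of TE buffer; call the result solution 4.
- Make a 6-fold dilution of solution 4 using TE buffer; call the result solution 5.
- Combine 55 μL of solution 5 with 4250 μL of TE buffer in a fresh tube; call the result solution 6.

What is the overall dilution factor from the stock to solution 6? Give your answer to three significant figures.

Step 1: 1.15 mL + 3350 μL = 4.5 mL total → factor 4.5/1.15 = 3.913
Step 2: 35 μL brought to 26 mL → factor 26000/35 = 742.86
Step 3: 0.65 mL brought to 1450 μL → factor 1.45/0.65 = 2.2308
Step 4: 0.95 mL + 23.4 mL = 24.35 mL total → factor 24.35/0.95 = 25.632
Step 5: 6-fold → factor 6
Step 6: 55 μL + 4250 μL = 4305 μL total → factor 4305/55 = 78.273
Overall dilution factor = 3.913 × 742.86 × 2.2308 × 25.632 × 6 × 78.273 = 7.8057 × 10^7

7.81 × 10^7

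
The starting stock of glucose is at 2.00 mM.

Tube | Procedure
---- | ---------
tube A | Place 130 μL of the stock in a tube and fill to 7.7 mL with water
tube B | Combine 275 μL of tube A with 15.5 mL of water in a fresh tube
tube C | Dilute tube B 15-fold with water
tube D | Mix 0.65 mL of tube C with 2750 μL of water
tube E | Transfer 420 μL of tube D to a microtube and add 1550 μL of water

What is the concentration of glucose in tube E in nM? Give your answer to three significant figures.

1.60 nM

Step 1: 130 μL brought to 7.7 mL → factor 7700/130 = 59.231
Step 2: 275 μL + 15.5 mL = 15775 μL total → factor 15775/275 = 57.364
Step 3: 15-fold → factor 15
Step 4: 0.65 mL + 2750 μL = 3.4 mL total → factor 3.4/0.65 = 5.2308
Step 5: 420 μL + 1550 μL = 1970 μL total → factor 1970/420 = 4.6905
Overall dilution factor = 59.231 × 57.364 × 15 × 5.2308 × 4.6905 = 1.2504 × 10^6
Final = 2.00 mM / 1.2504 × 10^6 = 1.599 × 10^-6 mM = 1.60 nM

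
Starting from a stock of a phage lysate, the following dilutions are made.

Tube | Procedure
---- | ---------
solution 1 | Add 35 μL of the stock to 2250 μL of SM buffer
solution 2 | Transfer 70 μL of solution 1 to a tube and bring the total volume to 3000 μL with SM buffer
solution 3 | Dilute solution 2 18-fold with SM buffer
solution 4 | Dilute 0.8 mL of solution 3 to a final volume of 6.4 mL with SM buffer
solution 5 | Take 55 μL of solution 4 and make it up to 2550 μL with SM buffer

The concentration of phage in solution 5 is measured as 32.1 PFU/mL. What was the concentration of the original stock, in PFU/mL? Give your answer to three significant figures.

6.00 × 10^8 PFU/mL

Step 1: 35 μL + 2250 μL = 2285 μL total → factor 2285/35 = 65.286
Step 2: 70 μL brought to 3000 μL → factor 3000/70 = 42.857
Step 3: 18-fold → factor 18
Step 4: 0.8 mL brought to 6.4 mL → factor 6.4/0.8 = 8
Step 5: 55 μL brought to 2550 μL → factor 2550/55 = 46.364
Overall dilution factor = 65.286 × 42.857 × 18 × 8 × 46.364 = 1.868 × 10^7
Stock = 32.1 PFU/mL × 1.868 × 10^7 = 6.00 × 10^8 PFU/mL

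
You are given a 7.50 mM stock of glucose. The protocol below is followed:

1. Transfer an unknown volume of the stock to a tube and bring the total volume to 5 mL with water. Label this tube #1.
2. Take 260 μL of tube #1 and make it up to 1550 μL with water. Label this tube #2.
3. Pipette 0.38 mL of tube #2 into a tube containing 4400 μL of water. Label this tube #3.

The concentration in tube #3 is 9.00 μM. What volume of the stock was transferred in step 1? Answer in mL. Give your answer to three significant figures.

0.450 mL

Step 1: v brought to 5 mL → factor = 5 mL/v
Step 2: 260 μL brought to 1550 μL → factor 1550/260 = 5.9615
Step 3: 0.38 mL + 4400 μL = 4.78 mL total → factor 4.78/0.38 = 12.579
Product of known-step factors = 74.99
Overall factor = 7.50 mM / (9.00 μM) = 833.33
Step-1 factor = 833.33 / 74.99 = 11.113
v = 5 mL / 11.113 = 0.450 mL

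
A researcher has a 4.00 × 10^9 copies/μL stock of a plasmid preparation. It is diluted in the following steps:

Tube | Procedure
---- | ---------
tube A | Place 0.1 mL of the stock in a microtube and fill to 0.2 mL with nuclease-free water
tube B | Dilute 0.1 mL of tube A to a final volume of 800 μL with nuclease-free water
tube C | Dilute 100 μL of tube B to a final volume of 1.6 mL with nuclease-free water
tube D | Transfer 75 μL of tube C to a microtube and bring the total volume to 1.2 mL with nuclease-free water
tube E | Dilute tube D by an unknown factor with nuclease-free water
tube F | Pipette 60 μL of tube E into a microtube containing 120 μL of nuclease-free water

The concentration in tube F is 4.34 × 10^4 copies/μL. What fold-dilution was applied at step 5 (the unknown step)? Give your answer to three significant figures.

Step 1: 0.1 mL brought to 0.2 mL → factor 0.2/0.1 = 2
Step 2: 0.1 mL brought to 800 μL → factor 0.8/0.1 = 8
Step 3: 100 μL brought to 1.6 mL → factor 1600/100 = 16
Step 4: 75 μL brought to 1.2 mL → factor 1200/75 = 16
Step 5: unknown factor x
Step 6: 60 μL + 120 μL = 180 μL total → factor 180/60 = 3
Product of known-step factors = 12288
Overall factor = 4.00 × 10^9 copies/μL / (4.34 × 10^4 copies/μL) = 92166
x = 92166 / 12288 = 7.50

7.50-fold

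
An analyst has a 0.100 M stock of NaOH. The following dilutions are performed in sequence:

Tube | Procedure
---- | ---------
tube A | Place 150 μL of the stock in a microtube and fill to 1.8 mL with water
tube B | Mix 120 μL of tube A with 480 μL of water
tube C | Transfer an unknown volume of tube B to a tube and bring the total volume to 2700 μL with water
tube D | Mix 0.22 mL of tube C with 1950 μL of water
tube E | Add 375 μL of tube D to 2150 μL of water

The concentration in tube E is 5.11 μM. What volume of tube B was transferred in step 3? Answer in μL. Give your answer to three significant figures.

Step 1: 150 μL brought to 1.8 mL → factor 1800/150 = 12
Step 2: 120 μL + 480 μL = 600 μL total → factor 600/120 = 5
Step 3: v brought to 2700 μL → factor = 2700 μL/v
Step 4: 0.22 mL + 1950 μL = 2.17 mL total → factor 2.17/0.22 = 9.8636
Step 5: 375 μL + 2150 μL = 2525 μL total → factor 2525/375 = 6.7333
Product of known-step factors = 3984.9
Overall factor = 0.100 M / (5.11 μM) = 19569
Step-3 factor = 19569 / 3984.9 = 4.9109
v = 2700 μL / 4.9109 = 550 μL

550 μL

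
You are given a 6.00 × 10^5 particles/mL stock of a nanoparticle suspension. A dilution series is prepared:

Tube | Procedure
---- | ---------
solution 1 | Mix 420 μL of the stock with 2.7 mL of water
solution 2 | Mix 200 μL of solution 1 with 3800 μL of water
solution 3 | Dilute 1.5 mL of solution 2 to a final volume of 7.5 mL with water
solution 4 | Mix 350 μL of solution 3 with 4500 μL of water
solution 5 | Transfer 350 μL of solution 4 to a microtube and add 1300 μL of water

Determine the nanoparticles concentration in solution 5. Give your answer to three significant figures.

Step 1: 420 μL + 2.7 mL = 3120 μL total → factor 3120/420 = 7.4286
Step 2: 200 μL + 3800 μL = 4000 μL total → factor 4000/200 = 20
Step 3: 1.5 mL brought to 7.5 mL → factor 7.5/1.5 = 5
Step 4: 350 μL + 4500 μL = 4850 μL total → factor 4850/350 = 13.857
Step 5: 350 μL + 1300 μL = 1650 μL total → factor 1650/350 = 4.7143
Overall dilution factor = 7.4286 × 20 × 5 × 13.857 × 4.7143 = 48528
Final = 6.00 × 10^5 particles/mL / 48528 = 12.4 particles/mL

12.4 particles/mL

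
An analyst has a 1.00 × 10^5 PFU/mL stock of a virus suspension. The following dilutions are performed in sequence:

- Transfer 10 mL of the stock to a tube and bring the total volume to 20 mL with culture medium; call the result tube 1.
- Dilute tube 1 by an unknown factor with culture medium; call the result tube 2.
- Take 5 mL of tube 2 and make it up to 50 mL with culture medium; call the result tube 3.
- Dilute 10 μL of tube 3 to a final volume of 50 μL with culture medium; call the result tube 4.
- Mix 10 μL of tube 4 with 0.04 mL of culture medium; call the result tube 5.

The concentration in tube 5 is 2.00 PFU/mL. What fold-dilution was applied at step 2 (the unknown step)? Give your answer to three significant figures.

Step 1: 10 mL brought to 20 mL → factor 20/10 = 2
Step 2: unknown factor x
Step 3: 5 mL brought to 50 mL → factor 50/5 = 10
Step 4: 10 μL brought to 50 μL → factor 50/10 = 5
Step 5: 10 μL + 0.04 mL = 50 μL total → factor 50/10 = 5
Product of known-step factors = 500
Overall factor = 1.00 × 10^5 PFU/mL / (2.00 PFU/mL) = 50000
x = 50000 / 500 = 100

100-fold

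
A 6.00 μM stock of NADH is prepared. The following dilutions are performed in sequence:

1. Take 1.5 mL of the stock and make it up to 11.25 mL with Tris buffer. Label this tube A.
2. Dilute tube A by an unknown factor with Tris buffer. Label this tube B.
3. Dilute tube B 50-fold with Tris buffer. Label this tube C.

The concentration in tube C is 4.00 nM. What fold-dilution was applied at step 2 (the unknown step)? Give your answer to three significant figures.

Step 1: 1.5 mL brought to 11.25 mL → factor 11.25/1.5 = 7.5
Step 2: unknown factor x
Step 3: 50-fold → factor 50
Product of known-step factors = 375
Overall factor = 6.00 μM / (4.00 nM) = 1500
x = 1500 / 375 = 4.00

4.00-fold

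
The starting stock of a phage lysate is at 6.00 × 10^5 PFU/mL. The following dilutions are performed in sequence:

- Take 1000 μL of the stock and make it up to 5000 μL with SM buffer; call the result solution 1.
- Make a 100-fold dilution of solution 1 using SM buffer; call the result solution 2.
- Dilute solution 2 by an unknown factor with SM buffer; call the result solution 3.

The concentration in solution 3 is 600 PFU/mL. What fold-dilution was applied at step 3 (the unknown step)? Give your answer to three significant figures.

Step 1: 1000 μL brought to 5000 μL → factor 5000/1000 = 5
Step 2: 100-fold → factor 100
Step 3: unknown factor x
Product of known-step factors = 500
Overall factor = 6.00 × 10^5 PFU/mL / (600 PFU/mL) = 1000
x = 1000 / 500 = 2.00

2.00-fold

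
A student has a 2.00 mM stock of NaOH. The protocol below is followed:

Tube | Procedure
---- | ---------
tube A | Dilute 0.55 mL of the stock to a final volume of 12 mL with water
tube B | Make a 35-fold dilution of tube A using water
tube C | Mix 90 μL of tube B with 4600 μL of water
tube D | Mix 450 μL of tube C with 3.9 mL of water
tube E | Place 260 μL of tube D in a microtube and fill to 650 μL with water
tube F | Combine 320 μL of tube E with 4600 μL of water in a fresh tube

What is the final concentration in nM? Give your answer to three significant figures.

0.135 nM

Step 1: 0.55 mL brought to 12 mL → factor 12/0.55 = 21.818
Step 2: 35-fold → factor 35
Step 3: 90 μL + 4600 μL = 4690 μL total → factor 4690/90 = 52.111
Step 4: 450 μL + 3.9 mL = 4350 μL total → factor 4350/450 = 9.6667
Step 5: 260 μL brought to 650 μL → factor 650/260 = 2.5
Step 6: 320 μL + 4600 μL = 4920 μL total → factor 4920/320 = 15.375
Overall dilution factor = 21.818 × 35 × 52.111 × 9.6667 × 2.5 × 15.375 = 1.4786 × 10^7
Final = 2.00 mM / 1.4786 × 10^7 = 1.353 × 10^-7 mM = 0.135 nM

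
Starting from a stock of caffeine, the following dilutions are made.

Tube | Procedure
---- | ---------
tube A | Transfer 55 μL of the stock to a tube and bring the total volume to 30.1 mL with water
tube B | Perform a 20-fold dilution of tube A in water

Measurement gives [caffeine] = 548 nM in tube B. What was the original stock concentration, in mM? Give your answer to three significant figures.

6.00 mM

Step 1: 55 μL brought to 30.1 mL → factor 30100/55 = 547.27
Step 2: 20-fold → factor 20
Overall dilution factor = 547.27 × 20 = 10945
Stock = 548 nM × 10945 = 5.998 × 10^6 nM = 6.00 mM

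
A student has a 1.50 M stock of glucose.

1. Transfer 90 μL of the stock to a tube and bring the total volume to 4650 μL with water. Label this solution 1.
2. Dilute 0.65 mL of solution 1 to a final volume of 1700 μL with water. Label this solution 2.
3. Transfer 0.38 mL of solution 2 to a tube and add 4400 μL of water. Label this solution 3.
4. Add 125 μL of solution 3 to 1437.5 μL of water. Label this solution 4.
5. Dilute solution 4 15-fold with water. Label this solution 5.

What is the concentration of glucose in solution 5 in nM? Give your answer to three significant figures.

4.71 × 10^3 nM

Step 1: 90 μL brought to 4650 μL → factor 4650/90 = 51.667
Step 2: 0.65 mL brought to 1700 μL → factor 1.7/0.65 = 2.6154
Step 3: 0.38 mL + 4400 μL = 4.78 mL total → factor 4.78/0.38 = 12.579
Step 4: 125 μL + 1437.5 μL = 1562.5 μL total → factor 1562.5/125 = 12.5
Step 5: 15-fold → factor 15
Overall dilution factor = 51.667 × 2.6154 × 12.579 × 12.5 × 15 = 3.1871 × 10^5
Final = 1.50 M / 3.1871 × 10^5 = 4.707 × 10^-6 M = 4.71 × 10^3 nM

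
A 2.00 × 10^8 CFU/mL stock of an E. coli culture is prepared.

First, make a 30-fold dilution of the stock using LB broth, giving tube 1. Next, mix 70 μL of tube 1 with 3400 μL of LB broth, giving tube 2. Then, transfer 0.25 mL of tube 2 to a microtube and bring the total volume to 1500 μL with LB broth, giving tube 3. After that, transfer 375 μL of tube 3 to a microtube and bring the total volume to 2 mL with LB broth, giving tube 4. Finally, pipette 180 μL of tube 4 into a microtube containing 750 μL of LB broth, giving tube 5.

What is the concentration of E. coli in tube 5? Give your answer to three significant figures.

Step 1: 30-fold → factor 30
Step 2: 70 μL + 3400 μL = 3470 μL total → factor 3470/70 = 49.571
Step 3: 0.25 mL brought to 1500 μL → factor 1.5/0.25 = 6
Step 4: 375 μL brought to 2 mL → factor 2000/375 = 5.3333
Step 5: 180 μL + 750 μL = 930 μL total → factor 930/180 = 5.1667
Overall dilution factor = 30 × 49.571 × 6 × 5.3333 × 5.1667 = 2.4587 × 10^5
Final = 2.00 × 10^8 CFU/mL / 2.4587 × 10^5 = 813 CFU/mL

813 CFU/mL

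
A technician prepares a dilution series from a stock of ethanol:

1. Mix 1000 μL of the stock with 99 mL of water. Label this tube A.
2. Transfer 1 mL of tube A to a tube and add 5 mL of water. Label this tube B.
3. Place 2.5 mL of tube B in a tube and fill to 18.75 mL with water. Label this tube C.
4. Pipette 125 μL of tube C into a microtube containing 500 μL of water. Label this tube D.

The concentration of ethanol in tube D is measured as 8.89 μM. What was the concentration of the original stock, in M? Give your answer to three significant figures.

Step 1: 1000 μL + 99 mL = 1 × 10^5 μL total → factor 1 × 10^5/1000 = 100
Step 2: 1 mL + 5 mL = 6 mL total → factor 6/1 = 6
Step 3: 2.5 mL brought to 18.75 mL → factor 18.75/2.5 = 7.5
Step 4: 125 μL + 500 μL = 625 μL total → factor 625/125 = 5
Overall dilution factor = 100 × 6 × 7.5 × 5 = 22500
Stock = 8.89 μM × 22500 = 2.000 × 10^5 μM = 0.200 M

0.200 M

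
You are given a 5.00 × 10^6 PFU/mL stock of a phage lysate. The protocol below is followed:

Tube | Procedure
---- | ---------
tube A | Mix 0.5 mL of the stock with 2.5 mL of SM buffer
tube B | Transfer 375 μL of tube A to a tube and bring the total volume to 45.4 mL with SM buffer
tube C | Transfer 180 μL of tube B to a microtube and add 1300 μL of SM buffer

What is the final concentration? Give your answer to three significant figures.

837 PFU/mL

Step 1: 0.5 mL + 2.5 mL = 3 mL total → factor 3/0.5 = 6
Step 2: 375 μL brought to 45.4 mL → factor 45400/375 = 121.07
Step 3: 180 μL + 1300 μL = 1480 μL total → factor 1480/180 = 8.2222
Overall dilution factor = 6 × 121.07 × 8.2222 = 5972.6
Final = 5.00 × 10^6 PFU/mL / 5972.6 = 837 PFU/mL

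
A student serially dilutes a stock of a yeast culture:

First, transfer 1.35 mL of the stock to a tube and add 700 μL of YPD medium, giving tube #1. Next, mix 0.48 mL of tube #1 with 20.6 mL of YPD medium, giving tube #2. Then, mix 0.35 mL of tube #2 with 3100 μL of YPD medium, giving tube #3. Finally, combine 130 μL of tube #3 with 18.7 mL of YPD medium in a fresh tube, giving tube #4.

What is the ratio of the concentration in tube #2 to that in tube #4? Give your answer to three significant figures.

Step 1: 1.35 mL + 700 μL = 2.05 mL total → factor 2.05/1.35 = 1.5185
Step 2: 0.48 mL + 20.6 mL = 21.08 mL total → factor 21.08/0.48 = 43.917
Step 3: 0.35 mL + 3100 μL = 3.45 mL total → factor 3.45/0.35 = 9.8571
Step 4: 130 μL + 18.7 mL = 18830 μL total → factor 18830/130 = 144.85
Dilution factor to tube #2 = 66.688; to tube #4 = 95215
[tube #2]/[tube #4] = (factor to tube #4)/(factor to tube #2) = 95215/66.688 = 1.43 × 10^3

1.43 × 10^3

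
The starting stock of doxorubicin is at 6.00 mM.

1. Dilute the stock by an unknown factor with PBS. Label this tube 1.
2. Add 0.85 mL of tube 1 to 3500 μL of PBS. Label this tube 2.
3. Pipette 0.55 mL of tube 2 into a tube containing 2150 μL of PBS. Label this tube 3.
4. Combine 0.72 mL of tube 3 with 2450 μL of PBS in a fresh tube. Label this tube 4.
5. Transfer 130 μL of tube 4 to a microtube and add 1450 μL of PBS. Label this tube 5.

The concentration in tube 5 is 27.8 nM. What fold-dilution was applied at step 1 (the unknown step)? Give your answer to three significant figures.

Step 1: unknown factor x
Step 2: 0.85 mL + 3500 μL = 4.35 mL total → factor 4.35/0.85 = 5.1176
Step 3: 0.55 mL + 2150 μL = 2.7 mL total → factor 2.7/0.55 = 4.9091
Step 4: 0.72 mL + 2450 μL = 3.17 mL total → factor 3.17/0.72 = 4.4028
Step 5: 130 μL + 1450 μL = 1580 μL total → factor 1580/130 = 12.154
Product of known-step factors = 1344.3
Overall factor = 6.00 mM / (27.8 nM) = 2.1583 × 10^5
x = 2.1583 × 10^5 / 1344.3 = 161

161-fold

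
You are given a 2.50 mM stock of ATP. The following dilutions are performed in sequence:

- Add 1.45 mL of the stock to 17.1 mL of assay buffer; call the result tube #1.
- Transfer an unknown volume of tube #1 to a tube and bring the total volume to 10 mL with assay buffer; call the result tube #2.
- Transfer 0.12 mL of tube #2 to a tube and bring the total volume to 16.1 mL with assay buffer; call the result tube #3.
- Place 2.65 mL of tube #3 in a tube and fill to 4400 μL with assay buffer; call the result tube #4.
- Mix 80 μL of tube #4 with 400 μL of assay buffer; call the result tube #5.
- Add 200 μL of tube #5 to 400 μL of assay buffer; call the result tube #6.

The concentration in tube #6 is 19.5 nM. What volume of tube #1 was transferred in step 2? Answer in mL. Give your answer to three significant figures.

Step 1: 1.45 mL + 17.1 mL = 18.55 mL total → factor 18.55/1.45 = 12.793
Step 2: v brought to 10 mL → factor = 10 mL/v
Step 3: 0.12 mL brought to 16.1 mL → factor 16.1/0.12 = 134.17
Step 4: 2.65 mL brought to 4400 μL → factor 4.4/2.65 = 1.6604
Step 5: 80 μL + 400 μL = 480 μL total → factor 480/80 = 6
Step 6: 200 μL + 400 μL = 600 μL total → factor 600/200 = 3
Product of known-step factors = 51298
Overall factor = 2.50 mM / (19.5 nM) = 1.2821 × 10^5
Step-2 factor = 1.2821 × 10^5 / 51298 = 2.4992
v = 10 mL / 2.4992 = 4.00 mL

4.00 mL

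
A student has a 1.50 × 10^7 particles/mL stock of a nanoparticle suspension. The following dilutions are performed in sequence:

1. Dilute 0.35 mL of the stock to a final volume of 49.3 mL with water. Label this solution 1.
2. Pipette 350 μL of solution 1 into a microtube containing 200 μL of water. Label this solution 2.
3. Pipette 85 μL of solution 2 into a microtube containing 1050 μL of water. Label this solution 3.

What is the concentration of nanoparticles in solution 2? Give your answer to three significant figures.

6.78 × 10^4 particles/mL

Step 1: 0.35 mL brought to 49.3 mL → factor 49.3/0.35 = 140.86
Step 2: 350 μL + 200 μL = 550 μL total → factor 550/350 = 1.5714
Dilution factor through solution 2 = 140.86 × 1.5714 = 221.35
[solution 2] = 1.50 × 10^7 particles/mL / 221.35 = 6.78 × 10^4 particles/mL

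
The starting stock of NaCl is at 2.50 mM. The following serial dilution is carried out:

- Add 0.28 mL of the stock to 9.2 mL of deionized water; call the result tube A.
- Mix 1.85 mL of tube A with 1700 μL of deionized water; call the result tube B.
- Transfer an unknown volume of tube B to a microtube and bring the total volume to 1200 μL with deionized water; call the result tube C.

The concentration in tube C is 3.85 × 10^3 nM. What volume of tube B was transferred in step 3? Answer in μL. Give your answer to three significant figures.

Step 1: 0.28 mL + 9.2 mL = 9.48 mL total → factor 9.48/0.28 = 33.857
Step 2: 1.85 mL + 1700 μL = 3.55 mL total → factor 3.55/1.85 = 1.9189
Step 3: v brought to 1200 μL → factor = 1200 μL/v
Product of known-step factors = 64.969
Overall factor = 2.50 mM / (3.85 × 10^3 nM) = 649.35
Step-3 factor = 649.35 / 64.969 = 9.9948
v = 1200 μL / 9.9948 = 120 μL

120 μL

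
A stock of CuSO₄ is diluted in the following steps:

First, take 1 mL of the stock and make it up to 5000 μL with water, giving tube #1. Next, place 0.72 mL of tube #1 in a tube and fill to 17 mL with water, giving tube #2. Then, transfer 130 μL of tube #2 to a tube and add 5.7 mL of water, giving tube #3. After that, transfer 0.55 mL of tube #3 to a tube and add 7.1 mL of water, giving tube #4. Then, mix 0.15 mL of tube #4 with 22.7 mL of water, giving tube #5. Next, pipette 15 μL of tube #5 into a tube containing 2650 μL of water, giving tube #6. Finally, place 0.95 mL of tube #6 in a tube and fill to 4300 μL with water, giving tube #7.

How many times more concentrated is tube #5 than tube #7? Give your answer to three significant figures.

804

Step 1: 1 mL brought to 5000 μL → factor 5/1 = 5
Step 2: 0.72 mL brought to 17 mL → factor 17/0.72 = 23.611
Step 3: 130 μL + 5.7 mL = 5830 μL total → factor 5830/130 = 44.846
Step 4: 0.55 mL + 7.1 mL = 7.65 mL total → factor 7.65/0.55 = 13.909
Step 5: 0.15 mL + 22.7 mL = 22.85 mL total → factor 22.85/0.15 = 152.33
Step 6: 15 μL + 2650 μL = 2665 μL total → factor 2665/15 = 177.67
Step 7: 0.95 mL brought to 4300 μL → factor 4.3/0.95 = 4.5263
Dilution factor to tube #5 = 1.1218 × 10^7; to tube #7 = 9.021 × 10^9
[tube #5]/[tube #7] = (factor to tube #7)/(factor to tube #5) = 9.021 × 10^9/1.1218 × 10^7 = 804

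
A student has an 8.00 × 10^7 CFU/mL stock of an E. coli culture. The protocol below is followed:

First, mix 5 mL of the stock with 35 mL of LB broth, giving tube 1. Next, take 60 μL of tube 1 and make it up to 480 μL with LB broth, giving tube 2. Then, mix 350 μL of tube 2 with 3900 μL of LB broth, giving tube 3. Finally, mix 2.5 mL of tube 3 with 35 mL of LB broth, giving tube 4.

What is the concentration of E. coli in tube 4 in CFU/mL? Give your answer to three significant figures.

Step 1: 5 mL + 35 mL = 40 mL total → factor 40/5 = 8
Step 2: 60 μL brought to 480 μL → factor 480/60 = 8
Step 3: 350 μL + 3900 μL = 4250 μL total → factor 4250/350 = 12.143
Step 4: 2.5 mL + 35 mL = 37.5 mL total → factor 37.5/2.5 = 15
Overall dilution factor = 8 × 8 × 12.143 × 15 = 11657
Final = 8.00 × 10^7 CFU/mL / 11657 = 6.86 × 10^3 CFU/mL

6.86 × 10^3 CFU/mL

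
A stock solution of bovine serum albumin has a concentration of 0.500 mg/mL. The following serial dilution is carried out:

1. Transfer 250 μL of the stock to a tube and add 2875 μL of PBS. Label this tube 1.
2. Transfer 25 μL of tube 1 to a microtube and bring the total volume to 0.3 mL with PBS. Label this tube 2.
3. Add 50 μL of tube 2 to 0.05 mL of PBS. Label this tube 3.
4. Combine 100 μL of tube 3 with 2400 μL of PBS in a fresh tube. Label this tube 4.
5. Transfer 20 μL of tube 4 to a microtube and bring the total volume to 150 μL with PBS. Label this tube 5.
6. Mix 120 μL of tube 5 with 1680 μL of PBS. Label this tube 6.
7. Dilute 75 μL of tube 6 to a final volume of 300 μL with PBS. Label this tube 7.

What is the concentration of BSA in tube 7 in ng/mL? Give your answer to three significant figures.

Step 1: 250 μL + 2875 μL = 3125 μL total → factor 3125/250 = 12.5
Step 2: 25 μL brought to 0.3 mL → factor 300/25 = 12
Step 3: 50 μL + 0.05 mL = 100 μL total → factor 100/50 = 2
Step 4: 100 μL + 2400 μL = 2500 μL total → factor 2500/100 = 25
Step 5: 20 μL brought to 150 μL → factor 150/20 = 7.5
Step 6: 120 μL + 1680 μL = 1800 μL total → factor 1800/120 = 15
Step 7: 75 μL brought to 300 μL → factor 300/75 = 4
Overall dilution factor = 12.5 × 12 × 2 × 25 × 7.5 × 15 × 4 = 3.375 × 10^6
Final = 0.500 mg/mL / 3.375 × 10^6 = 1.481 × 10^-7 mg/mL = 0.148 ng/mL

0.148 ng/mL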